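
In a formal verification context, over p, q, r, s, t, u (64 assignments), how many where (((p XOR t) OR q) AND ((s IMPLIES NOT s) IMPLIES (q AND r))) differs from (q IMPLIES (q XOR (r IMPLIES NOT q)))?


F1 = (((p XOR t) OR q) AND ((s IMPLIES NOT s) IMPLIES (q AND r)))
F2 = (q IMPLIES (q XOR (r IMPLIES NOT q)))
Evaluate both on each of 64 rows (bits = p,q,r,s,t,u):
  row 0 [000000]: F1=0 F2=1 (differ) -> 1
  row 1 [000001]: F1=0 F2=1 (differ) -> 1
  row 2 [000010]: F1=0 F2=1 (differ) -> 1
  row 3 [000011]: F1=0 F2=1 (differ) -> 1
  row 4 [000100]: F1=0 F2=1 (differ) -> 1
  (every remaining row is evaluated the same way; all 64 results are listed next)
Full result column, 8 rows per line (p,q,r fixed per line; s,t,u runs 000..111 left to right):
  rows 0-7 [p,q,r=000]: 11111100  (ones: 6)
  rows 8-15 [p,q,r=001]: 11111100  (ones: 6)
  rows 16-23 [p,q,r=010]: 00001111  (ones: 4)
  rows 24-31 [p,q,r=011]: 00000000  (ones: 0)
  rows 32-39 [p,q,r=100]: 11110011  (ones: 6)
  rows 40-47 [p,q,r=101]: 11110011  (ones: 6)
  rows 48-55 [p,q,r=110]: 00001111  (ones: 4)
  rows 56-63 [p,q,r=111]: 00000000  (ones: 0)
Disagreements = 6+6+4+0+6+6+4+0 = 32

32


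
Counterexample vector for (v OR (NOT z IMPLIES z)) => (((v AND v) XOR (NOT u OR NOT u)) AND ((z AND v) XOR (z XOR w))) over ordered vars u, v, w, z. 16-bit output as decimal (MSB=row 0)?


F1 = (v OR (NOT z IMPLIES z))
F2 = (((v AND v) XOR (NOT u OR NOT u)) AND ((z AND v) XOR (z XOR w)))
Counterexample to F1=>F2 is where F1=1 and F2=0.
Evaluate each row (bits = u,v,w,z, MSB first):
  row 0 [0000]: F1=0 F2=0 -> F1&~F2 -> 0
  row 1 [0001]: F1=1 F2=1 -> F1&~F2 -> 0
  row 2 [0010]: F1=0 F2=1 -> F1&~F2 -> 0
  row 3 [0011]: F1=1 F2=0 -> F1&~F2 -> 1
  row 4 [0100]: F1=1 F2=0 -> F1&~F2 -> 1
  row 5 [0101]: F1=1 F2=0 -> F1&~F2 -> 1
  row 6 [0110]: F1=1 F2=0 -> F1&~F2 -> 1
  row 7 [0111]: F1=1 F2=0 -> F1&~F2 -> 1
  row 8 [1000]: F1=0 F2=0 -> F1&~F2 -> 0
  row 9 [1001]: F1=1 F2=0 -> F1&~F2 -> 1
  row 10 [1010]: F1=0 F2=0 -> F1&~F2 -> 0
  row 11 [1011]: F1=1 F2=0 -> F1&~F2 -> 1
  row 12 [1100]: F1=1 F2=0 -> F1&~F2 -> 1
  row 13 [1101]: F1=1 F2=0 -> F1&~F2 -> 1
  row 14 [1110]: F1=1 F2=1 -> F1&~F2 -> 0
  row 15 [1111]: F1=1 F2=1 -> F1&~F2 -> 0
Full result column, 4 rows per line (u,v fixed per line; w,z runs 00..11 left to right):
  rows 0-3 [u,v=00]: 0001  = hex 1
  rows 4-7 [u,v=01]: 1111  = hex F
  rows 8-11 [u,v=10]: 0101  = hex 5
  rows 12-15 [u,v=11]: 1100  = hex C
Counterexample vector (row 0 .. row 15) = 0001111101011100
Output column grouped in 4s = 0001 1111 0101 1100 = 0x1F5C
Convert to decimal digit by digit (value = value*16 + digit):
  1 -> 1
  1*16 + 15 (F) = 31
  31*16 + 5 = 501
  501*16 + 12 (C) = 8028
Decimal = 8028

8028


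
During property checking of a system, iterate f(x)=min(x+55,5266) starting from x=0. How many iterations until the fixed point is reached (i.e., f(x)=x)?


Step 1: x=0, cap=5266, increment=55
Step 2: x grows by 55 each step until capped at 5266; fixed point is x=5266
Step 3: iterations = ceil(5266/55) = 96

96


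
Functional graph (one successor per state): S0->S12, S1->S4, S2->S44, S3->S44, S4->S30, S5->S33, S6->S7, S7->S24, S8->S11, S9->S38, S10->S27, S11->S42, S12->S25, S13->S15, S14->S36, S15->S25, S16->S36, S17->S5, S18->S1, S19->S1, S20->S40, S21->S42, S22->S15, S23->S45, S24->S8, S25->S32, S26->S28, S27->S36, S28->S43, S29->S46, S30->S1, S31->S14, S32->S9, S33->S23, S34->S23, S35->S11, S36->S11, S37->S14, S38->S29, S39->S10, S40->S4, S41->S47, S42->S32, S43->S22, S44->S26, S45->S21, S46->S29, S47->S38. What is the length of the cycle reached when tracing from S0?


Trace from S0 until a state repeats:
  S0 -> S12 -> S25 -> S32 -> S9 -> S38 -> S29 -> S46 -> S29
S29 first seen at step 6, revisited at step 8.
Cycle length = 8 - 6 = 2

2


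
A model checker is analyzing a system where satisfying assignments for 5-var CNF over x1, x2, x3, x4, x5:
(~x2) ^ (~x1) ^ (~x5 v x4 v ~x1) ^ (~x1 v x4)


CNF with 4 clauses over 5 vars (32 assignments).
An assignment satisfies CNF iff every clause has >=1 true literal.
Check each row (bits = x1,x2,x3,x4,x5; clause T/F shown):
  row 0 [00000]: clauses=TTTT -> 1
  row 1 [00001]: clauses=TTTT -> 1
  row 2 [00010]: clauses=TTTT -> 1
  row 3 [00011]: clauses=TTTT -> 1
  row 4 [00100]: clauses=TTTT -> 1
  row 5 [00101]: clauses=TTTT -> 1
  row 6 [00110]: clauses=TTTT -> 1
  row 7 [00111]: clauses=TTTT -> 1
  row 8 [01000]: clauses=FTTT -> 0
  row 9 [01001]: clauses=FTTT -> 0
  row 10 [01010]: clauses=FTTT -> 0
  row 11 [01011]: clauses=FTTT -> 0
  row 12 [01100]: clauses=FTTT -> 0
  row 13 [01101]: clauses=FTTT -> 0
  row 14 [01110]: clauses=FTTT -> 0
  row 15 [01111]: clauses=FTTT -> 0
  row 16 [10000]: clauses=TFTF -> 0
  row 17 [10001]: clauses=TFFF -> 0
  row 18 [10010]: clauses=TFTT -> 0
  row 19 [10011]: clauses=TFTT -> 0
  row 20 [10100]: clauses=TFTF -> 0
  row 21 [10101]: clauses=TFFF -> 0
  row 22 [10110]: clauses=TFTT -> 0
  row 23 [10111]: clauses=TFTT -> 0
  row 24 [11000]: clauses=FFTF -> 0
  row 25 [11001]: clauses=FFFF -> 0
  row 26 [11010]: clauses=FFTT -> 0
  row 27 [11011]: clauses=FFTT -> 0
  row 28 [11100]: clauses=FFTF -> 0
  row 29 [11101]: clauses=FFFF -> 0
  row 30 [11110]: clauses=FFTT -> 0
  row 31 [11111]: clauses=FFTT -> 0
Full result column, 8 rows per line (x1,x2 fixed per line; x3,x4,x5 runs 000..111 left to right):
  rows 0-7 [x1,x2=00]: 11111111  (ones: 8)
  rows 8-15 [x1,x2=01]: 00000000  (ones: 0)
  rows 16-23 [x1,x2=10]: 00000000  (ones: 0)
  rows 24-31 [x1,x2=11]: 00000000  (ones: 0)
Satisfying assignments = 8+0+0+0 = 8

8


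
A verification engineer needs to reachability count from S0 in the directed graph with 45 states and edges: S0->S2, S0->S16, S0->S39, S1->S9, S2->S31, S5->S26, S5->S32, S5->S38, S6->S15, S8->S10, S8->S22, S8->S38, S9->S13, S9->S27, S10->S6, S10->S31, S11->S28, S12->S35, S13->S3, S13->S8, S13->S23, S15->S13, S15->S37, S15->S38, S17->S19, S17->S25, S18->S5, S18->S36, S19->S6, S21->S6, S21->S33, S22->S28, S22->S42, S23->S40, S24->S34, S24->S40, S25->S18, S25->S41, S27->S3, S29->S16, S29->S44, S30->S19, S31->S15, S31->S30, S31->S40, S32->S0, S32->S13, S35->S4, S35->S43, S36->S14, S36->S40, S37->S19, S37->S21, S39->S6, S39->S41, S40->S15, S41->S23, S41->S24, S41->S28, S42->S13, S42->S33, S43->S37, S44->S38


BFS from S0:
  layer 0: {S0}
  layer 1: {S2, S16, S39}
  layer 2: {S6, S31, S41}
  layer 3: {S15, S23, S24, S28, S30, S40}
  layer 4: {S13, S19, S34, S37, S38}
  layer 5: {S3, S8, S21}
  layer 6: {S10, S22, S33}
  layer 7: {S42}
Reachable set: {S0, S2, S3, S6, S8, S10, S13, S15, S16, S19, S21, S22, S23, S24, S28, S30, S31, S33, S34, S37, S38, S39, S40, S41, S42}
Count = 25

25


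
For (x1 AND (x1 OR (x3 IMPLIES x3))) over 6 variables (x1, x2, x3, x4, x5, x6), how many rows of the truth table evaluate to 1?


Formula: (x1 AND (x1 OR (x3 IMPLIES x3))) over 6 vars (64 rows)
Evaluate each row (x1, x2, x3, x4, x5, x6 as bits, MSB first):
  row 0 [000000]: (0 AND (0 OR (0 IMPLIES 0))) -> 0
  row 1 [000001]: (0 AND (0 OR (0 IMPLIES 0))) -> 0
  row 2 [000010]: (0 AND (0 OR (0 IMPLIES 0))) -> 0
  row 3 [000011]: (0 AND (0 OR (0 IMPLIES 0))) -> 0
  row 4 [000100]: (0 AND (0 OR (0 IMPLIES 0))) -> 0
  (every remaining row is evaluated the same way; all 64 results are listed next)
Full result column, 8 rows per line (x1,x2,x3 fixed per line; x4,x5,x6 runs 000..111 left to right):
  rows 0-7 [x1,x2,x3=000]: 00000000  (ones: 0)
  rows 8-15 [x1,x2,x3=001]: 00000000  (ones: 0)
  rows 16-23 [x1,x2,x3=010]: 00000000  (ones: 0)
  rows 24-31 [x1,x2,x3=011]: 00000000  (ones: 0)
  rows 32-39 [x1,x2,x3=100]: 11111111  (ones: 8)
  rows 40-47 [x1,x2,x3=101]: 11111111  (ones: 8)
  rows 48-55 [x1,x2,x3=110]: 11111111  (ones: 8)
  rows 56-63 [x1,x2,x3=111]: 11111111  (ones: 8)
Count of 1-rows = 0+0+0+0+8+8+8+8 = 32

32


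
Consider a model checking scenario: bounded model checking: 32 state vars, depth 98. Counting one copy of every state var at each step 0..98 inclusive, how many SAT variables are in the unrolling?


BMC unrolls to depth k, creating one copy of each state var for steps 0..k.
Step count = 98 + 1 = 99 (steps 0 through 98)
Vars per step = 32
Total = 32 * 99 = 3168

3168


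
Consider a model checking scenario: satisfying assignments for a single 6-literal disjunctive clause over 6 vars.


Step 1: Total=2^6=64
Step 2: Unsat when all 6 false: 2^0=1
Step 3: Sat=64-1=63

63


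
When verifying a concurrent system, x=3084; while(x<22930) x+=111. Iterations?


Step 1: x goes from 3084 toward 22930 by 111; the body runs while x<22930, so iterations = ceil((bound-start)/step)
Step 2: Distance=19846
Step 3: ceil(19846/111)=179

179


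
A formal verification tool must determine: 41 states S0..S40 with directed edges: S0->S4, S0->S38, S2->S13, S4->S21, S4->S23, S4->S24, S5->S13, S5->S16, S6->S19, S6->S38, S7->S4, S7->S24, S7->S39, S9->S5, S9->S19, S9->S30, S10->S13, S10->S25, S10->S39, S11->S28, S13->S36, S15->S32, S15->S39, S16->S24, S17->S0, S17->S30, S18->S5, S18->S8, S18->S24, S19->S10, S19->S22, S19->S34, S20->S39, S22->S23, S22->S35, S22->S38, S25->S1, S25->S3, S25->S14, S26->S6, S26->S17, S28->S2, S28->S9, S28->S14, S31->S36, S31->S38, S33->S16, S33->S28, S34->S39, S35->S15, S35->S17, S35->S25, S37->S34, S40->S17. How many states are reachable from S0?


BFS from S0:
  layer 0: {S0}
  layer 1: {S4, S38}
  layer 2: {S21, S23, S24}
Reachable set: {S0, S4, S21, S23, S24, S38}
Count = 6

6


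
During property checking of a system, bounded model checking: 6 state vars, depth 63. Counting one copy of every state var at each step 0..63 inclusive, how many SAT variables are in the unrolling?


BMC unrolls to depth k, creating one copy of each state var for steps 0..k.
Step count = 63 + 1 = 64 (steps 0 through 63)
Vars per step = 6
Total = 6 * 64 = 384

384


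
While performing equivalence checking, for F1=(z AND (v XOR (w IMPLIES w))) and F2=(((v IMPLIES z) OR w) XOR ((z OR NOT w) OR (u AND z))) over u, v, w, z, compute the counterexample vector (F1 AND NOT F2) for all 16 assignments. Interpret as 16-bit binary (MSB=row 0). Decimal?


F1 = (z AND (v XOR (w IMPLIES w)))
F2 = (((v IMPLIES z) OR w) XOR ((z OR NOT w) OR (u AND z)))
Counterexample to F1=>F2 is where F1=1 and F2=0.
Evaluate each row (bits = u,v,w,z, MSB first):
  row 0 [0000]: F1=0 F2=0 -> F1&~F2 -> 0
  row 1 [0001]: F1=1 F2=0 -> F1&~F2 -> 1
  row 2 [0010]: F1=0 F2=1 -> F1&~F2 -> 0
  row 3 [0011]: F1=1 F2=0 -> F1&~F2 -> 1
  row 4 [0100]: F1=0 F2=1 -> F1&~F2 -> 0
  row 5 [0101]: F1=0 F2=0 -> F1&~F2 -> 0
  row 6 [0110]: F1=0 F2=1 -> F1&~F2 -> 0
  row 7 [0111]: F1=0 F2=0 -> F1&~F2 -> 0
  row 8 [1000]: F1=0 F2=0 -> F1&~F2 -> 0
  row 9 [1001]: F1=1 F2=0 -> F1&~F2 -> 1
  row 10 [1010]: F1=0 F2=1 -> F1&~F2 -> 0
  row 11 [1011]: F1=1 F2=0 -> F1&~F2 -> 1
  row 12 [1100]: F1=0 F2=1 -> F1&~F2 -> 0
  row 13 [1101]: F1=0 F2=0 -> F1&~F2 -> 0
  row 14 [1110]: F1=0 F2=1 -> F1&~F2 -> 0
  row 15 [1111]: F1=0 F2=0 -> F1&~F2 -> 0
Full result column, 4 rows per line (u,v fixed per line; w,z runs 00..11 left to right):
  rows 0-3 [u,v=00]: 0101  = hex 5
  rows 4-7 [u,v=01]: 0000  = hex 0
  rows 8-11 [u,v=10]: 0101  = hex 5
  rows 12-15 [u,v=11]: 0000  = hex 0
Counterexample vector (row 0 .. row 15) = 0101000001010000
Output column grouped in 4s = 0101 0000 0101 0000 = 0x5050
Convert to decimal digit by digit (value = value*16 + digit):
  5 -> 5
  5*16 + 0 = 80
  80*16 + 5 = 1285
  1285*16 + 0 = 20560
Decimal = 20560

20560


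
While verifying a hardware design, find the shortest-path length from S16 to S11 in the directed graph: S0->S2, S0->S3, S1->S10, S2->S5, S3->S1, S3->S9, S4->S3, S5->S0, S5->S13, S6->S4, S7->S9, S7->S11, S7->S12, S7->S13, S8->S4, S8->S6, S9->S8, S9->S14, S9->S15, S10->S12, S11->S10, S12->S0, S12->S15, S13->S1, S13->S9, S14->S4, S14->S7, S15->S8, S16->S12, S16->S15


BFS layer-by-layer from S16:
  dist 0: {S16}
  dist 1: {S12, S15}
  dist 2: {S0, S8}
  dist 3: {S2, S3, S4, S6}
  dist 4: {S1, S5, S9}
  dist 5: {S10, S13, S14}
  dist 6: {S7}
  dist 7: {S11}
  -> S11 reached at distance 7
Shortest path length = 7

7


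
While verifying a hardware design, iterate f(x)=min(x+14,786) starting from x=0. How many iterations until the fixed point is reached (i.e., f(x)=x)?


Step 1: x=0, cap=786, increment=14
Step 2: x grows by 14 each step until capped at 786; fixed point is x=786
Step 3: iterations = ceil(786/14) = 57

57


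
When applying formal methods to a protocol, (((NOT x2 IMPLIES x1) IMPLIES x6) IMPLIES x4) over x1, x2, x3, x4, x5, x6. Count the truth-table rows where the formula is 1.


Formula: (((NOT x2 IMPLIES x1) IMPLIES x6) IMPLIES x4) over 6 vars (64 rows)
Evaluate each row (x1, x2, x3, x4, x5, x6 as bits, MSB first):
  row 0 [000000]: (((NOT 0 IMPLIES 0) IMPLIES 0) IMPLIES 0) -> 0
  row 1 [000001]: (((NOT 0 IMPLIES 0) IMPLIES 1) IMPLIES 0) -> 0
  row 2 [000010]: (((NOT 0 IMPLIES 0) IMPLIES 0) IMPLIES 0) -> 0
  row 3 [000011]: (((NOT 0 IMPLIES 0) IMPLIES 1) IMPLIES 0) -> 0
  row 4 [000100]: (((NOT 0 IMPLIES 0) IMPLIES 0) IMPLIES 1) -> 1
  (every remaining row is evaluated the same way; all 64 results are listed next)
Full result column, 8 rows per line (x1,x2,x3 fixed per line; x4,x5,x6 runs 000..111 left to right):
  rows 0-7 [x1,x2,x3=000]: 00001111  (ones: 4)
  rows 8-15 [x1,x2,x3=001]: 00001111  (ones: 4)
  rows 16-23 [x1,x2,x3=010]: 10101111  (ones: 6)
  rows 24-31 [x1,x2,x3=011]: 10101111  (ones: 6)
  rows 32-39 [x1,x2,x3=100]: 10101111  (ones: 6)
  rows 40-47 [x1,x2,x3=101]: 10101111  (ones: 6)
  rows 48-55 [x1,x2,x3=110]: 10101111  (ones: 6)
  rows 56-63 [x1,x2,x3=111]: 10101111  (ones: 6)
Count of 1-rows = 4+4+6+6+6+6+6+6 = 44

44


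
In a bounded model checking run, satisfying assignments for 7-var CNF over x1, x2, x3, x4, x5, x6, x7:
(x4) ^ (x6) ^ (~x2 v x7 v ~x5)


CNF with 3 clauses over 7 vars (128 assignments).
An assignment satisfies CNF iff every clause has >=1 true literal.
Check each row (bits = x1,x2,x3,x4,x5,x6,x7; clause T/F shown):
  row 0 [0000000]: clauses=FFT -> 0
  row 1 [0000001]: clauses=FFT -> 0
  row 2 [0000010]: clauses=FTT -> 0
  row 3 [0000011]: clauses=FTT -> 0
  row 4 [0000100]: clauses=FFT -> 0
  (every remaining row is evaluated the same way; all 128 results are listed next)
Full result column, 8 rows per line (x1,x2,x3,x4 fixed per line; x5,x6,x7 runs 000..111 left to right):
  rows 0-7 [x1,x2,x3,x4=0000]: 00000000  (ones: 0)
  rows 8-15 [x1,x2,x3,x4=0001]: 00110011  (ones: 4)
  rows 16-23 [x1,x2,x3,x4=0010]: 00000000  (ones: 0)
  rows 24-31 [x1,x2,x3,x4=0011]: 00110011  (ones: 4)
  rows 32-39 [x1,x2,x3,x4=0100]: 00000000  (ones: 0)
  rows 40-47 [x1,x2,x3,x4=0101]: 00110001  (ones: 3)
  rows 48-55 [x1,x2,x3,x4=0110]: 00000000  (ones: 0)
  rows 56-63 [x1,x2,x3,x4=0111]: 00110001  (ones: 3)
  rows 64-71 [x1,x2,x3,x4=1000]: 00000000  (ones: 0)
  rows 72-79 [x1,x2,x3,x4=1001]: 00110011  (ones: 4)
  rows 80-87 [x1,x2,x3,x4=1010]: 00000000  (ones: 0)
  rows 88-95 [x1,x2,x3,x4=1011]: 00110011  (ones: 4)
  rows 96-103 [x1,x2,x3,x4=1100]: 00000000  (ones: 0)
  rows 104-111 [x1,x2,x3,x4=1101]: 00110001  (ones: 3)
  rows 112-119 [x1,x2,x3,x4=1110]: 00000000  (ones: 0)
  rows 120-127 [x1,x2,x3,x4=1111]: 00110001  (ones: 3)
Satisfying assignments = 0+4+0+4+0+3+0+3+0+4+0+4+0+3+0+3 = 28

28


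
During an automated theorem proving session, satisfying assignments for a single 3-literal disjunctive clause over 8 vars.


Step 1: Total=2^8=256
Step 2: Unsat when all 3 false: 2^5=32
Step 3: Sat=256-32=224

224


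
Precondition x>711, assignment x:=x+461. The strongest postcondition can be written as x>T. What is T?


Formula: sp(P, x:=E) = exists old_x. (x = E[old_x/x]) AND P[old_x/x] (old_x is the value of x before the assignment; eliminate old_x by solving x = E[old_x/x] for old_x)
Step 1: Precondition P: x>711, i.e. old_x > 711
Step 2: Assignment gives x = old_x + 461, so old_x = x - 461
Step 3: Substitute into P: x - 461 > 711
Step 4: Simplify: x > 711+461 = 1172

1172


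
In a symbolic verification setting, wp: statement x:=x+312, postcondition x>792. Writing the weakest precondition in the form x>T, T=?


Formula: wp(x:=E, P) = P[E/x] (substitute E for x in postcondition)
Step 1: Postcondition: x>792
Step 2: Substitute x+312 for x: x+312>792
Step 3: Solve for x: x > 792-312 = 480

480


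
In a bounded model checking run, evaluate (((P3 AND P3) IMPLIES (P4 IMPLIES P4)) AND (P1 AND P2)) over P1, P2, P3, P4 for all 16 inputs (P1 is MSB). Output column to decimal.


Formula: (((P3 AND P3) IMPLIES (P4 IMPLIES P4)) AND (P1 AND P2)) over P1, P2, P3, P4 (16 rows)
Evaluate each row (bits = P1,P2,P3,P4, MSB first):
  row 0 [0000]: (((0 AND 0) IMPLIES (0 IMPLIES 0)) AND (0 AND 0)) -> 0
  row 1 [0001]: (((0 AND 0) IMPLIES (1 IMPLIES 1)) AND (0 AND 0)) -> 0
  row 2 [0010]: (((1 AND 1) IMPLIES (0 IMPLIES 0)) AND (0 AND 0)) -> 0
  row 3 [0011]: (((1 AND 1) IMPLIES (1 IMPLIES 1)) AND (0 AND 0)) -> 0
  row 4 [0100]: (((0 AND 0) IMPLIES (0 IMPLIES 0)) AND (0 AND 1)) -> 0
  row 5 [0101]: (((0 AND 0) IMPLIES (1 IMPLIES 1)) AND (0 AND 1)) -> 0
  row 6 [0110]: (((1 AND 1) IMPLIES (0 IMPLIES 0)) AND (0 AND 1)) -> 0
  row 7 [0111]: (((1 AND 1) IMPLIES (1 IMPLIES 1)) AND (0 AND 1)) -> 0
  row 8 [1000]: (((0 AND 0) IMPLIES (0 IMPLIES 0)) AND (1 AND 0)) -> 0
  row 9 [1001]: (((0 AND 0) IMPLIES (1 IMPLIES 1)) AND (1 AND 0)) -> 0
  row 10 [1010]: (((1 AND 1) IMPLIES (0 IMPLIES 0)) AND (1 AND 0)) -> 0
  row 11 [1011]: (((1 AND 1) IMPLIES (1 IMPLIES 1)) AND (1 AND 0)) -> 0
  row 12 [1100]: (((0 AND 0) IMPLIES (0 IMPLIES 0)) AND (1 AND 1)) -> 1
  row 13 [1101]: (((0 AND 0) IMPLIES (1 IMPLIES 1)) AND (1 AND 1)) -> 1
  row 14 [1110]: (((1 AND 1) IMPLIES (0 IMPLIES 0)) AND (1 AND 1)) -> 1
  row 15 [1111]: (((1 AND 1) IMPLIES (1 IMPLIES 1)) AND (1 AND 1)) -> 1
Full result column, 4 rows per line (P1,P2 fixed per line; P3,P4 runs 00..11 left to right):
  rows 0-3 [P1,P2=00]: 0000  = hex 0
  rows 4-7 [P1,P2=01]: 0000  = hex 0
  rows 8-11 [P1,P2=10]: 0000  = hex 0
  rows 12-15 [P1,P2=11]: 1111  = hex F
Output column (row 0 .. row 15) = 0000000000001111
Output column grouped in 4s = 0000 0000 0000 1111 = 0x000F
Convert to decimal digit by digit (value = value*16 + digit):
  0 -> 0
  0*16 + 0 = 0
  0*16 + 0 = 0
  0*16 + 15 (F) = 15
Decimal = 15

15


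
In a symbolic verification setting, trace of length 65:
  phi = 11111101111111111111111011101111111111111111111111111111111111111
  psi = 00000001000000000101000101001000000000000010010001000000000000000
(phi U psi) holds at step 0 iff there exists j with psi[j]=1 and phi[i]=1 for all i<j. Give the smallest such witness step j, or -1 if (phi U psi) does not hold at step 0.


(phi U psi) at 0: need smallest j with psi[j]=1 and phi[i]=1 for all i in [0,j).
Scan from step 0:
  step 0: phi=1, psi=0 -> continue
  step 1: phi=1, psi=0 -> continue
  step 2: phi=1, psi=0 -> continue
  step 3: phi=1, psi=0 -> continue
  step 6: phi=0 -> phi-prefix broken from here
  step 7: psi=1 but phi already failed -> not a witness
  step 17: psi=1 but phi already failed -> not a witness
  step 19: psi=1 but phi already failed -> not a witness
  step 23: psi=1 but phi already failed -> not a witness
  step 25: psi=1 but phi already failed -> not a witness
  step 28: psi=1 but phi already failed -> not a witness
  step 42: psi=1 but phi already failed -> not a witness
  step 45: psi=1 but phi already failed -> not a witness
  step 49: psi=1 but phi already failed -> not a witness
  end of trace: no witness -> -1
Witness step = -1

-1


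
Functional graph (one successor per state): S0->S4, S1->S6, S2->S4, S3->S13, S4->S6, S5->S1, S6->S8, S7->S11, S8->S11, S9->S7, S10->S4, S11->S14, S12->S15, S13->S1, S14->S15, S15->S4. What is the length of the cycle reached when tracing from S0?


Trace from S0 until a state repeats:
  S0 -> S4 -> S6 -> S8 -> S11 -> S14 -> S15 -> S4
S4 first seen at step 1, revisited at step 7.
Cycle length = 7 - 1 = 6

6


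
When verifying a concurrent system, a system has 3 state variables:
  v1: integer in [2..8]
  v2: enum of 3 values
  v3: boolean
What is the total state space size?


State space = product of domain sizes of all variables.
Domain sizes:
  v1 (integer in [2..8]): 7
  v2 (enum of 3 values): 3
  v3 (boolean): 2
Product = 7 * 3 * 2 = 42

42


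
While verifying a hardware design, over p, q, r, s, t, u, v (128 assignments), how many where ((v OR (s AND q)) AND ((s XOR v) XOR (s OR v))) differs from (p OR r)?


F1 = ((v OR (s AND q)) AND ((s XOR v) XOR (s OR v)))
F2 = (p OR r)
Evaluate both on each of 128 rows (bits = p,q,r,s,t,u,v):
  row 0 [0000000]: F1=0 F2=0 -> 0
  row 1 [0000001]: F1=0 F2=0 -> 0
  row 2 [0000010]: F1=0 F2=0 -> 0
  row 3 [0000011]: F1=0 F2=0 -> 0
  row 4 [0000100]: F1=0 F2=0 -> 0
  (every remaining row is evaluated the same way; all 128 results are listed next)
Full result column, 8 rows per line (p,q,r,s fixed per line; t,u,v runs 000..111 left to right):
  rows 0-7 [p,q,r,s=0000]: 00000000  (ones: 0)
  rows 8-15 [p,q,r,s=0001]: 01010101  (ones: 4)
  rows 16-23 [p,q,r,s=0010]: 11111111  (ones: 8)
  rows 24-31 [p,q,r,s=0011]: 10101010  (ones: 4)
  rows 32-39 [p,q,r,s=0100]: 00000000  (ones: 0)
  rows 40-47 [p,q,r,s=0101]: 01010101  (ones: 4)
  rows 48-55 [p,q,r,s=0110]: 11111111  (ones: 8)
  rows 56-63 [p,q,r,s=0111]: 10101010  (ones: 4)
  rows 64-71 [p,q,r,s=1000]: 11111111  (ones: 8)
  rows 72-79 [p,q,r,s=1001]: 10101010  (ones: 4)
  rows 80-87 [p,q,r,s=1010]: 11111111  (ones: 8)
  rows 88-95 [p,q,r,s=1011]: 10101010  (ones: 4)
  rows 96-103 [p,q,r,s=1100]: 11111111  (ones: 8)
  rows 104-111 [p,q,r,s=1101]: 10101010  (ones: 4)
  rows 112-119 [p,q,r,s=1110]: 11111111  (ones: 8)
  rows 120-127 [p,q,r,s=1111]: 10101010  (ones: 4)
Disagreements = 0+4+8+4+0+4+8+4+8+4+8+4+8+4+8+4 = 80

80


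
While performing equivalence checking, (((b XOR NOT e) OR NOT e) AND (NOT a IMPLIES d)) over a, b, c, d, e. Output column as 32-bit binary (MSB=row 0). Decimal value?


Formula: (((b XOR NOT e) OR NOT e) AND (NOT a IMPLIES d)) over a, b, c, d, e (32 rows)
Evaluate each row (bits = a,b,c,d,e, MSB first):
  row 0 [00000]: (((0 XOR NOT 0) OR NOT 0) AND (NOT 0 IMPLIES 0)) -> 0
  row 1 [00001]: (((0 XOR NOT 1) OR NOT 1) AND (NOT 0 IMPLIES 0)) -> 0
  row 2 [00010]: (((0 XOR NOT 0) OR NOT 0) AND (NOT 0 IMPLIES 1)) -> 1
  row 3 [00011]: (((0 XOR NOT 1) OR NOT 1) AND (NOT 0 IMPLIES 1)) -> 0
  row 4 [00100]: (((0 XOR NOT 0) OR NOT 0) AND (NOT 0 IMPLIES 0)) -> 0
  row 5 [00101]: (((0 XOR NOT 1) OR NOT 1) AND (NOT 0 IMPLIES 0)) -> 0
  row 6 [00110]: (((0 XOR NOT 0) OR NOT 0) AND (NOT 0 IMPLIES 1)) -> 1
  row 7 [00111]: (((0 XOR NOT 1) OR NOT 1) AND (NOT 0 IMPLIES 1)) -> 0
  row 8 [01000]: (((1 XOR NOT 0) OR NOT 0) AND (NOT 0 IMPLIES 0)) -> 0
  row 9 [01001]: (((1 XOR NOT 1) OR NOT 1) AND (NOT 0 IMPLIES 0)) -> 0
  row 10 [01010]: (((1 XOR NOT 0) OR NOT 0) AND (NOT 0 IMPLIES 1)) -> 1
  row 11 [01011]: (((1 XOR NOT 1) OR NOT 1) AND (NOT 0 IMPLIES 1)) -> 1
  row 12 [01100]: (((1 XOR NOT 0) OR NOT 0) AND (NOT 0 IMPLIES 0)) -> 0
  row 13 [01101]: (((1 XOR NOT 1) OR NOT 1) AND (NOT 0 IMPLIES 0)) -> 0
  row 14 [01110]: (((1 XOR NOT 0) OR NOT 0) AND (NOT 0 IMPLIES 1)) -> 1
  row 15 [01111]: (((1 XOR NOT 1) OR NOT 1) AND (NOT 0 IMPLIES 1)) -> 1
  row 16 [10000]: (((0 XOR NOT 0) OR NOT 0) AND (NOT 1 IMPLIES 0)) -> 1
  row 17 [10001]: (((0 XOR NOT 1) OR NOT 1) AND (NOT 1 IMPLIES 0)) -> 0
  row 18 [10010]: (((0 XOR NOT 0) OR NOT 0) AND (NOT 1 IMPLIES 1)) -> 1
  row 19 [10011]: (((0 XOR NOT 1) OR NOT 1) AND (NOT 1 IMPLIES 1)) -> 0
  row 20 [10100]: (((0 XOR NOT 0) OR NOT 0) AND (NOT 1 IMPLIES 0)) -> 1
  row 21 [10101]: (((0 XOR NOT 1) OR NOT 1) AND (NOT 1 IMPLIES 0)) -> 0
  row 22 [10110]: (((0 XOR NOT 0) OR NOT 0) AND (NOT 1 IMPLIES 1)) -> 1
  row 23 [10111]: (((0 XOR NOT 1) OR NOT 1) AND (NOT 1 IMPLIES 1)) -> 0
  row 24 [11000]: (((1 XOR NOT 0) OR NOT 0) AND (NOT 1 IMPLIES 0)) -> 1
  row 25 [11001]: (((1 XOR NOT 1) OR NOT 1) AND (NOT 1 IMPLIES 0)) -> 1
  row 26 [11010]: (((1 XOR NOT 0) OR NOT 0) AND (NOT 1 IMPLIES 1)) -> 1
  row 27 [11011]: (((1 XOR NOT 1) OR NOT 1) AND (NOT 1 IMPLIES 1)) -> 1
  row 28 [11100]: (((1 XOR NOT 0) OR NOT 0) AND (NOT 1 IMPLIES 0)) -> 1
  row 29 [11101]: (((1 XOR NOT 1) OR NOT 1) AND (NOT 1 IMPLIES 0)) -> 1
  row 30 [11110]: (((1 XOR NOT 0) OR NOT 0) AND (NOT 1 IMPLIES 1)) -> 1
  row 31 [11111]: (((1 XOR NOT 1) OR NOT 1) AND (NOT 1 IMPLIES 1)) -> 1
Full result column, 4 rows per line (a,b,c fixed per line; d,e runs 00..11 left to right):
  rows 0-3 [a,b,c=000]: 0010  = hex 2
  rows 4-7 [a,b,c=001]: 0010  = hex 2
  rows 8-11 [a,b,c=010]: 0011  = hex 3
  rows 12-15 [a,b,c=011]: 0011  = hex 3
  rows 16-19 [a,b,c=100]: 1010  = hex A
  rows 20-23 [a,b,c=101]: 1010  = hex A
  rows 24-27 [a,b,c=110]: 1111  = hex F
  rows 28-31 [a,b,c=111]: 1111  = hex F
Output column (row 0 .. row 31) = 00100010001100111010101011111111
Output column grouped in 4s = 0010 0010 0011 0011 1010 1010 1111 1111 = 0x2233AAFF
Convert to decimal digit by digit (value = value*16 + digit):
  2 -> 2
  2*16 + 2 = 34
  34*16 + 3 = 547
  547*16 + 3 = 8755
  8755*16 + 10 (A) = 140090
  140090*16 + 10 (A) = 2241450
  2241450*16 + 15 (F) = 35863215
  35863215*16 + 15 (F) = 573811455
Decimal = 573811455

573811455


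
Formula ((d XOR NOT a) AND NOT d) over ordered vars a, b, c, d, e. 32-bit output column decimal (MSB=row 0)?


Formula: ((d XOR NOT a) AND NOT d) over a, b, c, d, e (32 rows)
Evaluate each row (bits = a,b,c,d,e, MSB first):
  row 0 [00000]: ((0 XOR NOT 0) AND NOT 0) -> 1
  row 1 [00001]: ((0 XOR NOT 0) AND NOT 0) -> 1
  row 2 [00010]: ((1 XOR NOT 0) AND NOT 1) -> 0
  row 3 [00011]: ((1 XOR NOT 0) AND NOT 1) -> 0
  row 4 [00100]: ((0 XOR NOT 0) AND NOT 0) -> 1
  row 5 [00101]: ((0 XOR NOT 0) AND NOT 0) -> 1
  row 6 [00110]: ((1 XOR NOT 0) AND NOT 1) -> 0
  row 7 [00111]: ((1 XOR NOT 0) AND NOT 1) -> 0
  row 8 [01000]: ((0 XOR NOT 0) AND NOT 0) -> 1
  row 9 [01001]: ((0 XOR NOT 0) AND NOT 0) -> 1
  row 10 [01010]: ((1 XOR NOT 0) AND NOT 1) -> 0
  row 11 [01011]: ((1 XOR NOT 0) AND NOT 1) -> 0
  row 12 [01100]: ((0 XOR NOT 0) AND NOT 0) -> 1
  row 13 [01101]: ((0 XOR NOT 0) AND NOT 0) -> 1
  row 14 [01110]: ((1 XOR NOT 0) AND NOT 1) -> 0
  row 15 [01111]: ((1 XOR NOT 0) AND NOT 1) -> 0
  row 16 [10000]: ((0 XOR NOT 1) AND NOT 0) -> 0
  row 17 [10001]: ((0 XOR NOT 1) AND NOT 0) -> 0
  row 18 [10010]: ((1 XOR NOT 1) AND NOT 1) -> 0
  row 19 [10011]: ((1 XOR NOT 1) AND NOT 1) -> 0
  row 20 [10100]: ((0 XOR NOT 1) AND NOT 0) -> 0
  row 21 [10101]: ((0 XOR NOT 1) AND NOT 0) -> 0
  row 22 [10110]: ((1 XOR NOT 1) AND NOT 1) -> 0
  row 23 [10111]: ((1 XOR NOT 1) AND NOT 1) -> 0
  row 24 [11000]: ((0 XOR NOT 1) AND NOT 0) -> 0
  row 25 [11001]: ((0 XOR NOT 1) AND NOT 0) -> 0
  row 26 [11010]: ((1 XOR NOT 1) AND NOT 1) -> 0
  row 27 [11011]: ((1 XOR NOT 1) AND NOT 1) -> 0
  row 28 [11100]: ((0 XOR NOT 1) AND NOT 0) -> 0
  row 29 [11101]: ((0 XOR NOT 1) AND NOT 0) -> 0
  row 30 [11110]: ((1 XOR NOT 1) AND NOT 1) -> 0
  row 31 [11111]: ((1 XOR NOT 1) AND NOT 1) -> 0
Full result column, 4 rows per line (a,b,c fixed per line; d,e runs 00..11 left to right):
  rows 0-3 [a,b,c=000]: 1100  = hex C
  rows 4-7 [a,b,c=001]: 1100  = hex C
  rows 8-11 [a,b,c=010]: 1100  = hex C
  rows 12-15 [a,b,c=011]: 1100  = hex C
  rows 16-19 [a,b,c=100]: 0000  = hex 0
  rows 20-23 [a,b,c=101]: 0000  = hex 0
  rows 24-27 [a,b,c=110]: 0000  = hex 0
  rows 28-31 [a,b,c=111]: 0000  = hex 0
Output column (row 0 .. row 31) = 11001100110011000000000000000000
Output column grouped in 4s = 1100 1100 1100 1100 0000 0000 0000 0000 = 0xCCCC0000
Convert to decimal digit by digit (value = value*16 + digit):
  C -> 12
  12*16 + 12 (C) = 204
  204*16 + 12 (C) = 3276
  3276*16 + 12 (C) = 52428
  52428*16 + 0 = 838848
  838848*16 + 0 = 13421568
  13421568*16 + 0 = 214745088
  214745088*16 + 0 = 3435921408
Decimal = 3435921408

3435921408


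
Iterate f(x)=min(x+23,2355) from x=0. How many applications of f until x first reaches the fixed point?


Step 1: x=0, cap=2355, increment=23
Step 2: x grows by 23 each step until capped at 2355; fixed point is x=2355
Step 3: iterations = ceil(2355/23) = 103

103


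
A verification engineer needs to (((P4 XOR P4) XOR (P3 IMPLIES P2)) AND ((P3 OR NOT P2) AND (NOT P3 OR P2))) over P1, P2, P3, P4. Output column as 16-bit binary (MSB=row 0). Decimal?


Formula: (((P4 XOR P4) XOR (P3 IMPLIES P2)) AND ((P3 OR NOT P2) AND (NOT P3 OR P2))) over P1, P2, P3, P4 (16 rows)
Evaluate each row (bits = P1,P2,P3,P4, MSB first):
  row 0 [0000]: (((0 XOR 0) XOR (0 IMPLIES 0)) AND ((0 OR NOT 0) AND (NOT 0 OR 0))) -> 1
  row 1 [0001]: (((1 XOR 1) XOR (0 IMPLIES 0)) AND ((0 OR NOT 0) AND (NOT 0 OR 0))) -> 1
  row 2 [0010]: (((0 XOR 0) XOR (1 IMPLIES 0)) AND ((1 OR NOT 0) AND (NOT 1 OR 0))) -> 0
  row 3 [0011]: (((1 XOR 1) XOR (1 IMPLIES 0)) AND ((1 OR NOT 0) AND (NOT 1 OR 0))) -> 0
  row 4 [0100]: (((0 XOR 0) XOR (0 IMPLIES 1)) AND ((0 OR NOT 1) AND (NOT 0 OR 1))) -> 0
  row 5 [0101]: (((1 XOR 1) XOR (0 IMPLIES 1)) AND ((0 OR NOT 1) AND (NOT 0 OR 1))) -> 0
  row 6 [0110]: (((0 XOR 0) XOR (1 IMPLIES 1)) AND ((1 OR NOT 1) AND (NOT 1 OR 1))) -> 1
  row 7 [0111]: (((1 XOR 1) XOR (1 IMPLIES 1)) AND ((1 OR NOT 1) AND (NOT 1 OR 1))) -> 1
  row 8 [1000]: (((0 XOR 0) XOR (0 IMPLIES 0)) AND ((0 OR NOT 0) AND (NOT 0 OR 0))) -> 1
  row 9 [1001]: (((1 XOR 1) XOR (0 IMPLIES 0)) AND ((0 OR NOT 0) AND (NOT 0 OR 0))) -> 1
  row 10 [1010]: (((0 XOR 0) XOR (1 IMPLIES 0)) AND ((1 OR NOT 0) AND (NOT 1 OR 0))) -> 0
  row 11 [1011]: (((1 XOR 1) XOR (1 IMPLIES 0)) AND ((1 OR NOT 0) AND (NOT 1 OR 0))) -> 0
  row 12 [1100]: (((0 XOR 0) XOR (0 IMPLIES 1)) AND ((0 OR NOT 1) AND (NOT 0 OR 1))) -> 0
  row 13 [1101]: (((1 XOR 1) XOR (0 IMPLIES 1)) AND ((0 OR NOT 1) AND (NOT 0 OR 1))) -> 0
  row 14 [1110]: (((0 XOR 0) XOR (1 IMPLIES 1)) AND ((1 OR NOT 1) AND (NOT 1 OR 1))) -> 1
  row 15 [1111]: (((1 XOR 1) XOR (1 IMPLIES 1)) AND ((1 OR NOT 1) AND (NOT 1 OR 1))) -> 1
Full result column, 4 rows per line (P1,P2 fixed per line; P3,P4 runs 00..11 left to right):
  rows 0-3 [P1,P2=00]: 1100  = hex C
  rows 4-7 [P1,P2=01]: 0011  = hex 3
  rows 8-11 [P1,P2=10]: 1100  = hex C
  rows 12-15 [P1,P2=11]: 0011  = hex 3
Output column (row 0 .. row 15) = 1100001111000011
Output column grouped in 4s = 1100 0011 1100 0011 = 0xC3C3
Convert to decimal digit by digit (value = value*16 + digit):
  C -> 12
  12*16 + 3 = 195
  195*16 + 12 (C) = 3132
  3132*16 + 3 = 50115
Decimal = 50115

50115


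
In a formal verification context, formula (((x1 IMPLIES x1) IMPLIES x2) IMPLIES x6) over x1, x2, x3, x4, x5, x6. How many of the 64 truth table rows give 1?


Formula: (((x1 IMPLIES x1) IMPLIES x2) IMPLIES x6) over 6 vars (64 rows)
Evaluate each row (x1, x2, x3, x4, x5, x6 as bits, MSB first):
  row 0 [000000]: (((0 IMPLIES 0) IMPLIES 0) IMPLIES 0) -> 1
  row 1 [000001]: (((0 IMPLIES 0) IMPLIES 0) IMPLIES 1) -> 1
  row 2 [000010]: (((0 IMPLIES 0) IMPLIES 0) IMPLIES 0) -> 1
  row 3 [000011]: (((0 IMPLIES 0) IMPLIES 0) IMPLIES 1) -> 1
  row 4 [000100]: (((0 IMPLIES 0) IMPLIES 0) IMPLIES 0) -> 1
  (every remaining row is evaluated the same way; all 64 results are listed next)
Full result column, 8 rows per line (x1,x2,x3 fixed per line; x4,x5,x6 runs 000..111 left to right):
  rows 0-7 [x1,x2,x3=000]: 11111111  (ones: 8)
  rows 8-15 [x1,x2,x3=001]: 11111111  (ones: 8)
  rows 16-23 [x1,x2,x3=010]: 01010101  (ones: 4)
  rows 24-31 [x1,x2,x3=011]: 01010101  (ones: 4)
  rows 32-39 [x1,x2,x3=100]: 11111111  (ones: 8)
  rows 40-47 [x1,x2,x3=101]: 11111111  (ones: 8)
  rows 48-55 [x1,x2,x3=110]: 01010101  (ones: 4)
  rows 56-63 [x1,x2,x3=111]: 01010101  (ones: 4)
Count of 1-rows = 8+8+4+4+8+8+4+4 = 48

48


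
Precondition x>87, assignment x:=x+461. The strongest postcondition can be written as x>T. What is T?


Formula: sp(P, x:=E) = exists old_x. (x = E[old_x/x]) AND P[old_x/x] (old_x is the value of x before the assignment; eliminate old_x by solving x = E[old_x/x] for old_x)
Step 1: Precondition P: x>87, i.e. old_x > 87
Step 2: Assignment gives x = old_x + 461, so old_x = x - 461
Step 3: Substitute into P: x - 461 > 87
Step 4: Simplify: x > 87+461 = 548

548


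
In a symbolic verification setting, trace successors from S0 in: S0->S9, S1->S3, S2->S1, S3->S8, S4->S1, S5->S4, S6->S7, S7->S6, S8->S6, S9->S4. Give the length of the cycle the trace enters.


Trace from S0 until a state repeats:
  S0 -> S9 -> S4 -> S1 -> S3 -> S8 -> S6 -> S7 -> S6
S6 first seen at step 6, revisited at step 8.
Cycle length = 8 - 6 = 2

2


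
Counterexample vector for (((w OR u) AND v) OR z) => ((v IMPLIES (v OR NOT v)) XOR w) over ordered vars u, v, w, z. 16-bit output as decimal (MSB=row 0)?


F1 = (((w OR u) AND v) OR z)
F2 = ((v IMPLIES (v OR NOT v)) XOR w)
Counterexample to F1=>F2 is where F1=1 and F2=0.
Evaluate each row (bits = u,v,w,z, MSB first):
  row 0 [0000]: F1=0 F2=1 -> F1&~F2 -> 0
  row 1 [0001]: F1=1 F2=1 -> F1&~F2 -> 0
  row 2 [0010]: F1=0 F2=0 -> F1&~F2 -> 0
  row 3 [0011]: F1=1 F2=0 -> F1&~F2 -> 1
  row 4 [0100]: F1=0 F2=1 -> F1&~F2 -> 0
  row 5 [0101]: F1=1 F2=1 -> F1&~F2 -> 0
  row 6 [0110]: F1=1 F2=0 -> F1&~F2 -> 1
  row 7 [0111]: F1=1 F2=0 -> F1&~F2 -> 1
  row 8 [1000]: F1=0 F2=1 -> F1&~F2 -> 0
  row 9 [1001]: F1=1 F2=1 -> F1&~F2 -> 0
  row 10 [1010]: F1=0 F2=0 -> F1&~F2 -> 0
  row 11 [1011]: F1=1 F2=0 -> F1&~F2 -> 1
  row 12 [1100]: F1=1 F2=1 -> F1&~F2 -> 0
  row 13 [1101]: F1=1 F2=1 -> F1&~F2 -> 0
  row 14 [1110]: F1=1 F2=0 -> F1&~F2 -> 1
  row 15 [1111]: F1=1 F2=0 -> F1&~F2 -> 1
Full result column, 4 rows per line (u,v fixed per line; w,z runs 00..11 left to right):
  rows 0-3 [u,v=00]: 0001  = hex 1
  rows 4-7 [u,v=01]: 0011  = hex 3
  rows 8-11 [u,v=10]: 0001  = hex 1
  rows 12-15 [u,v=11]: 0011  = hex 3
Counterexample vector (row 0 .. row 15) = 0001001100010011
Output column grouped in 4s = 0001 0011 0001 0011 = 0x1313
Convert to decimal digit by digit (value = value*16 + digit):
  1 -> 1
  1*16 + 3 = 19
  19*16 + 1 = 305
  305*16 + 3 = 4883
Decimal = 4883

4883


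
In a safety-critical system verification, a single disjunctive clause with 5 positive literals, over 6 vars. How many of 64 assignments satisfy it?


Step 1: Total=2^6=64
Step 2: Unsat when all 5 false: 2^1=2
Step 3: Sat=64-2=62

62


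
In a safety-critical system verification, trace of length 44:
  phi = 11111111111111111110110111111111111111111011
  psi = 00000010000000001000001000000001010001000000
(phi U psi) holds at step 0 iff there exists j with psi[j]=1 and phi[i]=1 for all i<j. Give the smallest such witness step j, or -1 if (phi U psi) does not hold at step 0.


(phi U psi) at 0: need smallest j with psi[j]=1 and phi[i]=1 for all i in [0,j).
Scan from step 0:
  step 0: phi=1, psi=0 -> continue
  step 1: phi=1, psi=0 -> continue
  step 2: phi=1, psi=0 -> continue
  step 3: phi=1, psi=0 -> continue
  step 6: psi=1 and phi held for [0,6) -> witness found
Witness step = 6

6


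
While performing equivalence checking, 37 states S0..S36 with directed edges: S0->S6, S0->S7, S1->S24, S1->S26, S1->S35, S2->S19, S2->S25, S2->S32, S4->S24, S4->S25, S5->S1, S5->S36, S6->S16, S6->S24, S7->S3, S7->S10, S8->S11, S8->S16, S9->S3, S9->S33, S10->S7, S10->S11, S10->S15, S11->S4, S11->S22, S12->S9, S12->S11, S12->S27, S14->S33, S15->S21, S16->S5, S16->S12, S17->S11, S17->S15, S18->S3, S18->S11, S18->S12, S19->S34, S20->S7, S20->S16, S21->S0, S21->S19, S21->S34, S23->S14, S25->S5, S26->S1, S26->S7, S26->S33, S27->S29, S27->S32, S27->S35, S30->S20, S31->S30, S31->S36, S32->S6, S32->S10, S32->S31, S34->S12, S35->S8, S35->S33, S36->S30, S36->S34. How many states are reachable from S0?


BFS from S0:
  layer 0: {S0}
  layer 1: {S6, S7}
  layer 2: {S3, S10, S16, S24}
  layer 3: {S5, S11, S12, S15}
  layer 4: {S1, S4, S9, S21, S22, S27, S36}
  layer 5: {S19, S25, S26, S29, S30, S32, S33, S34, S35}
  layer 6: {S8, S20, S31}
Reachable set: {S0, S1, S3, S4, S5, S6, S7, S8, S9, S10, S11, S12, S15, S16, S19, S20, S21, S22, S24, S25, S26, S27, S29, S30, S31, S32, S33, S34, S35, S36}
Count = 30

30


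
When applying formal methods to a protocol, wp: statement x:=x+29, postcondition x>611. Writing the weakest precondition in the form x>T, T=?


Formula: wp(x:=E, P) = P[E/x] (substitute E for x in postcondition)
Step 1: Postcondition: x>611
Step 2: Substitute x+29 for x: x+29>611
Step 3: Solve for x: x > 611-29 = 582

582


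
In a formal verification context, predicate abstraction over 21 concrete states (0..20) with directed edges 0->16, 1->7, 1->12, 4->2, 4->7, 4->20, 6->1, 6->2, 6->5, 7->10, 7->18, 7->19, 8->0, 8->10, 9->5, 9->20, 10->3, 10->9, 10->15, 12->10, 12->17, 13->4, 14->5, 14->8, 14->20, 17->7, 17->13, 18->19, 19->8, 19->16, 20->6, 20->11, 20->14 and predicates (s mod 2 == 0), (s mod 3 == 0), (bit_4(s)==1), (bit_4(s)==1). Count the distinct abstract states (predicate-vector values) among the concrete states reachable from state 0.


BFS from 0:
Concrete reachable: {0, 16}
Abstract via predicates (s mod 2 == 0), (s mod 3 == 0), (bit_4(s)==1), (bit_4(s)==1):
  (1,0,1,1) <- {16}
  (1,1,0,0) <- {0}
Distinct abstract states = 2

2


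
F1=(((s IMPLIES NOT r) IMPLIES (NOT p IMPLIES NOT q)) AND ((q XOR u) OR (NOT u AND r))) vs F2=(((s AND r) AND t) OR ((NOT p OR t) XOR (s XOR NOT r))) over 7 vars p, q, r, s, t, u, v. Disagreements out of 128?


F1 = (((s IMPLIES NOT r) IMPLIES (NOT p IMPLIES NOT q)) AND ((q XOR u) OR (NOT u AND r)))
F2 = (((s AND r) AND t) OR ((NOT p OR t) XOR (s XOR NOT r)))
Evaluate both on each of 128 rows (bits = p,q,r,s,t,u,v):
  row 0 [0000000]: F1=0 F2=0 -> 0
  row 1 [0000001]: F1=0 F2=0 -> 0
  row 2 [0000010]: F1=1 F2=0 (differ) -> 1
  row 3 [0000011]: F1=1 F2=0 (differ) -> 1
  row 4 [0000100]: F1=0 F2=0 -> 0
  (every remaining row is evaluated the same way; all 128 results are listed next)
Full result column, 8 rows per line (p,q,r,s fixed per line; t,u,v runs 000..111 left to right):
  rows 0-7 [p,q,r,s=0000]: 00110011  (ones: 4)
  rows 8-15 [p,q,r,s=0001]: 11001100  (ones: 4)
  rows 16-23 [p,q,r,s=0010]: 00000000  (ones: 0)
  rows 24-31 [p,q,r,s=0011]: 11110000  (ones: 4)
  rows 32-39 [p,q,r,s=0100]: 00000000  (ones: 0)
  rows 40-47 [p,q,r,s=0101]: 11111111  (ones: 8)
  rows 48-55 [p,q,r,s=0110]: 11111111  (ones: 8)
  rows 56-63 [p,q,r,s=0111]: 11000011  (ones: 4)
  rows 64-71 [p,q,r,s=1000]: 11000011  (ones: 4)
  rows 72-79 [p,q,r,s=1001]: 00111100  (ones: 4)
  rows 80-87 [p,q,r,s=1010]: 11110000  (ones: 4)
  rows 88-95 [p,q,r,s=1011]: 00000000  (ones: 0)
  rows 96-103 [p,q,r,s=1100]: 00111100  (ones: 4)
  rows 104-111 [p,q,r,s=1101]: 11000011  (ones: 4)
  rows 112-119 [p,q,r,s=1110]: 11000011  (ones: 4)
  rows 120-127 [p,q,r,s=1111]: 00110011  (ones: 4)
Disagreements = 4+4+0+4+0+8+8+4+4+4+4+0+4+4+4+4 = 60

60


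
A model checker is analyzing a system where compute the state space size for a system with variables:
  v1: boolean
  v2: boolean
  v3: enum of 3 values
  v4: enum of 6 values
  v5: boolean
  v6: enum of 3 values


State space = product of domain sizes of all variables.
Domain sizes:
  v1 (boolean): 2
  v2 (boolean): 2
  v3 (enum of 3 values): 3
  v4 (enum of 6 values): 6
  v5 (boolean): 2
  v6 (enum of 3 values): 3
Product = 2 * 2 * 3 * 6 * 2 * 3 = 432

432


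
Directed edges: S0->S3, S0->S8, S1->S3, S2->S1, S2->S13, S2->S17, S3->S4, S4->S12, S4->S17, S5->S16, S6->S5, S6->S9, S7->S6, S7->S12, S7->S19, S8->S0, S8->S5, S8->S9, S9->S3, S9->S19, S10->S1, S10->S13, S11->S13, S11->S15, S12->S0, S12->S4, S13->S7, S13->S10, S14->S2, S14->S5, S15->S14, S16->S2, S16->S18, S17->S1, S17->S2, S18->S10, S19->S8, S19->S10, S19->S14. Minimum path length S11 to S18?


BFS layer-by-layer from S11:
  dist 0: {S11}
  dist 1: {S13, S15}
  dist 2: {S7, S10, S14}
  dist 3: {S1, S2, S5, S6, S12, S19}
  dist 4: {S0, S3, S4, S8, S9, S16, S17}
  dist 5: {S18}
  -> S18 reached at distance 5
Shortest path length = 5

5


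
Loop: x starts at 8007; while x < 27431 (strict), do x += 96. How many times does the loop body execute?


Step 1: x goes from 8007 toward 27431 by 96; the body runs while x<27431, so iterations = ceil((bound-start)/step)
Step 2: Distance=19424
Step 3: ceil(19424/96)=203

203


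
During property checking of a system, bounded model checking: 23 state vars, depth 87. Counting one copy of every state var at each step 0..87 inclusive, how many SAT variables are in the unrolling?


BMC unrolls to depth k, creating one copy of each state var for steps 0..k.
Step count = 87 + 1 = 88 (steps 0 through 87)
Vars per step = 23
Total = 23 * 88 = 2024

2024


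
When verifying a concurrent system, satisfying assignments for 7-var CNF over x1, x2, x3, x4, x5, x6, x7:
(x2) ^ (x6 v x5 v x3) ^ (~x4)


CNF with 3 clauses over 7 vars (128 assignments).
An assignment satisfies CNF iff every clause has >=1 true literal.
Check each row (bits = x1,x2,x3,x4,x5,x6,x7; clause T/F shown):
  row 0 [0000000]: clauses=FFT -> 0
  row 1 [0000001]: clauses=FFT -> 0
  row 2 [0000010]: clauses=FTT -> 0
  row 3 [0000011]: clauses=FTT -> 0
  row 4 [0000100]: clauses=FTT -> 0
  (every remaining row is evaluated the same way; all 128 results are listed next)
Full result column, 8 rows per line (x1,x2,x3,x4 fixed per line; x5,x6,x7 runs 000..111 left to right):
  rows 0-7 [x1,x2,x3,x4=0000]: 00000000  (ones: 0)
  rows 8-15 [x1,x2,x3,x4=0001]: 00000000  (ones: 0)
  rows 16-23 [x1,x2,x3,x4=0010]: 00000000  (ones: 0)
  rows 24-31 [x1,x2,x3,x4=0011]: 00000000  (ones: 0)
  rows 32-39 [x1,x2,x3,x4=0100]: 00111111  (ones: 6)
  rows 40-47 [x1,x2,x3,x4=0101]: 00000000  (ones: 0)
  rows 48-55 [x1,x2,x3,x4=0110]: 11111111  (ones: 8)
  rows 56-63 [x1,x2,x3,x4=0111]: 00000000  (ones: 0)
  rows 64-71 [x1,x2,x3,x4=1000]: 00000000  (ones: 0)
  rows 72-79 [x1,x2,x3,x4=1001]: 00000000  (ones: 0)
  rows 80-87 [x1,x2,x3,x4=1010]: 00000000  (ones: 0)
  rows 88-95 [x1,x2,x3,x4=1011]: 00000000  (ones: 0)
  rows 96-103 [x1,x2,x3,x4=1100]: 00111111  (ones: 6)
  rows 104-111 [x1,x2,x3,x4=1101]: 00000000  (ones: 0)
  rows 112-119 [x1,x2,x3,x4=1110]: 11111111  (ones: 8)
  rows 120-127 [x1,x2,x3,x4=1111]: 00000000  (ones: 0)
Satisfying assignments = 0+0+0+0+6+0+8+0+0+0+0+0+6+0+8+0 = 28

28
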